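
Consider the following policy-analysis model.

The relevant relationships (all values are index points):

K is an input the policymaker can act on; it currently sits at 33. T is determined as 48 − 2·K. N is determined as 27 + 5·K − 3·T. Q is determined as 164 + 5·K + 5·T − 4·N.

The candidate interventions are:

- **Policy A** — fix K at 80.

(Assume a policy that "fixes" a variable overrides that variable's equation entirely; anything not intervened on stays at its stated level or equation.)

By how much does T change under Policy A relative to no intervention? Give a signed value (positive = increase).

-94

Baseline:
  K = 33
  T = 48 − 2·33 = -18
Policy A (K := 80):
  K = 80
  T = 48 − 2·80 = -112
Change in T: -112 − (-18) = -94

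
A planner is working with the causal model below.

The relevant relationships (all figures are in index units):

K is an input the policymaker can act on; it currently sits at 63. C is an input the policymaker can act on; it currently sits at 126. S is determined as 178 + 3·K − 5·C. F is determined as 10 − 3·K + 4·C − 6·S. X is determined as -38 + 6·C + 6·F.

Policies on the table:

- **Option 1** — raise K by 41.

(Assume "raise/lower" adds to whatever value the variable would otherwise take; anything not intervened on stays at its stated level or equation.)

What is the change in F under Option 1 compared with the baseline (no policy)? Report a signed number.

-861

Baseline:
  K = 63
  C = 126
  S = 178 + 3·63 − 5·126 = -263
  F = 10 − 3·63 + 4·126 − 6·(-263) = 1903
Option 1 (K + 41):
  K = 63 + 41 = 104
  C = 126
  S = 178 + 3·104 − 5·126 = -140
  F = 10 − 3·104 + 4·126 − 6·(-140) = 1042
Change in F: 1042 − 1903 = -861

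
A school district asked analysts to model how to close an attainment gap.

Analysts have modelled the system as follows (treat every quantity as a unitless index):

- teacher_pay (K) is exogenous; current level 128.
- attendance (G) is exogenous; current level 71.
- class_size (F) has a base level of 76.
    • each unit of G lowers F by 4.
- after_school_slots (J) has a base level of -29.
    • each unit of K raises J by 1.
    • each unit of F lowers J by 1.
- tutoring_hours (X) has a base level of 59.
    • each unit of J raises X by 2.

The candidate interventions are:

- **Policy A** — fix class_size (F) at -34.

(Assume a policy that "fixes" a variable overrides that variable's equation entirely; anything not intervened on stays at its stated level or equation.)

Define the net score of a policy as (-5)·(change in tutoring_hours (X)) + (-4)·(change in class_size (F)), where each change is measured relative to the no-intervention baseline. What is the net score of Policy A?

Baseline:
  K = 128
  G = 71
  F = 76 − 4·71 = -208
  J = -29 + 128 − (-208) = 307
  X = 59 + 2·307 = 673
Policy A (F := -34):
  K = 128
  G = 71
  F = -34
  J = -29 + 128 − (-34) = 133
  X = 59 + 2·133 = 325
ΔX = 325 − 673 = -348; ΔF = -34 − (-208) = 174
Score = (-5)·(-348) + (-4)·174 = 1044

1044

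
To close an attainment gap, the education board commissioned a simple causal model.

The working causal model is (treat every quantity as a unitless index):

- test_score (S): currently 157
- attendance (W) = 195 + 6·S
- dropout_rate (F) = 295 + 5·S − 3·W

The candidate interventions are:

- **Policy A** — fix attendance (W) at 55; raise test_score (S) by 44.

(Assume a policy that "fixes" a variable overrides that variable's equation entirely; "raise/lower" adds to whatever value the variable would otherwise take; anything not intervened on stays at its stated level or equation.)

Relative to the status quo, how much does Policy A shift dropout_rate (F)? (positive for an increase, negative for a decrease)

3466

Baseline:
  S = 157
  W = 195 + 6·157 = 1137
  F = 295 + 5·157 − 3·1137 = -2331
Policy A (W := 55, S + 44):
  S = 157 + 44 = 201
  W = 55
  F = 295 + 5·201 − 3·55 = 1135
Change in F: 1135 − (-2331) = 3466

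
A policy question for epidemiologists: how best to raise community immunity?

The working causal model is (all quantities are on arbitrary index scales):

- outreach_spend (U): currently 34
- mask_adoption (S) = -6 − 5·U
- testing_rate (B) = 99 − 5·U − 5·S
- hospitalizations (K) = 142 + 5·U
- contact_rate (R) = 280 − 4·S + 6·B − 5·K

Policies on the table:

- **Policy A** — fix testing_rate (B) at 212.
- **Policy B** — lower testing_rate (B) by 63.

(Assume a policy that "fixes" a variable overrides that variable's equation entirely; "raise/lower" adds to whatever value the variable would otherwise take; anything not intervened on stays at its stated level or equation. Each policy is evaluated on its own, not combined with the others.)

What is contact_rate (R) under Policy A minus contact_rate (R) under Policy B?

Policy A (B := 212):
  U = 34
  S = -6 − 5·34 = -176
  B = 212
  K = 142 + 5·34 = 312
  R = 280 − 4·(-176) + 6·212 − 5·312 = 696
Policy B (B − 63):
  U = 34
  S = -6 − 5·34 = -176
  B = 99 − 5·34 − 5·(-176) (−63 from intervention) = 746
  K = 142 + 5·34 = 312
  R = 280 − 4·(-176) + 6·746 − 5·312 = 3900
R: 696 − 3900 = -3204

-3204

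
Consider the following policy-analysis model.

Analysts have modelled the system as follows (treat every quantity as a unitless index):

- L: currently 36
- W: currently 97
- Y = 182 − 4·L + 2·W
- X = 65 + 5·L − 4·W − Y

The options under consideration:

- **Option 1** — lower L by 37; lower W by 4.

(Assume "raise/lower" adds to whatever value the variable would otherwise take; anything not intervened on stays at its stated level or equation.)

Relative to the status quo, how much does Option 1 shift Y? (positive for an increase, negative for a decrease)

Baseline:
  L = 36
  W = 97
  Y = 182 − 4·36 + 2·97 = 232
Option 1 (L − 37, W − 4):
  L = 36 − 37 = -1
  W = 97 − 4 = 93
  Y = 182 − 4·(-1) + 2·93 = 372
Change in Y: 372 − 232 = 140

140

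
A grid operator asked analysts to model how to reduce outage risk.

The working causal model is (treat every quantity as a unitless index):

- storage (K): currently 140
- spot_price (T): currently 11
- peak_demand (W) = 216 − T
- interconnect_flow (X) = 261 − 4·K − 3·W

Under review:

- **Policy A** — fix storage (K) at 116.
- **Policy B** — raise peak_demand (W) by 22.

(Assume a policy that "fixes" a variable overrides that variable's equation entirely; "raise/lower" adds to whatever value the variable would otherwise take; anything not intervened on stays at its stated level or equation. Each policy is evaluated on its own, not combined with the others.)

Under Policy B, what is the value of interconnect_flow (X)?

-980

Policy B (W + 22):
  K = 140
  T = 11
  W = 216 − 11 (+22 from intervention) = 227
  X = 261 − 4·140 − 3·227 = -980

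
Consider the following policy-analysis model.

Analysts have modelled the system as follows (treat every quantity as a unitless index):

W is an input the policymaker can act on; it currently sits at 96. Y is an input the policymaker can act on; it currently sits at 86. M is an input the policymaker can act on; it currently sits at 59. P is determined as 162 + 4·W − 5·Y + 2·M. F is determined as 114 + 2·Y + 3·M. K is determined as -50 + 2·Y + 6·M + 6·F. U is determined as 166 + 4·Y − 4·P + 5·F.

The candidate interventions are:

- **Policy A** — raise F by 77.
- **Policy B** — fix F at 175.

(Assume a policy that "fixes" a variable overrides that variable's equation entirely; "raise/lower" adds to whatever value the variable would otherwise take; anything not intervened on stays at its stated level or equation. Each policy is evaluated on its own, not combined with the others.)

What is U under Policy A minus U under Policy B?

1825

Policy A (F + 77):
  W = 96
  Y = 86
  M = 59
  P = 162 + 4·96 − 5·86 + 2·59 = 234
  F = 114 + 2·86 + 3·59 (+77 from intervention) = 540
  U = 166 + 4·86 − 4·234 + 5·540 = 2274
Policy B (F := 175):
  W = 96
  Y = 86
  M = 59
  P = 162 + 4·96 − 5·86 + 2·59 = 234
  F = 175
  U = 166 + 4·86 − 4·234 + 5·175 = 449
U: 2274 − 449 = 1825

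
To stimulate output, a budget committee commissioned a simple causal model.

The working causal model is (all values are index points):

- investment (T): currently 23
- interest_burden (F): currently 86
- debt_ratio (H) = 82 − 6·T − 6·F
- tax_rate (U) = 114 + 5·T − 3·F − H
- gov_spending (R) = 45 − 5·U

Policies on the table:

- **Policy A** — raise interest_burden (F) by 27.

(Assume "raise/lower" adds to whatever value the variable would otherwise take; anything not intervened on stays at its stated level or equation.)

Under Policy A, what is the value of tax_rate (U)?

Policy A (F + 27):
  T = 23
  F = 86 + 27 = 113
  H = 82 − 6·23 − 6·113 = -734
  U = 114 + 5·23 − 3·113 − (-734) = 624

624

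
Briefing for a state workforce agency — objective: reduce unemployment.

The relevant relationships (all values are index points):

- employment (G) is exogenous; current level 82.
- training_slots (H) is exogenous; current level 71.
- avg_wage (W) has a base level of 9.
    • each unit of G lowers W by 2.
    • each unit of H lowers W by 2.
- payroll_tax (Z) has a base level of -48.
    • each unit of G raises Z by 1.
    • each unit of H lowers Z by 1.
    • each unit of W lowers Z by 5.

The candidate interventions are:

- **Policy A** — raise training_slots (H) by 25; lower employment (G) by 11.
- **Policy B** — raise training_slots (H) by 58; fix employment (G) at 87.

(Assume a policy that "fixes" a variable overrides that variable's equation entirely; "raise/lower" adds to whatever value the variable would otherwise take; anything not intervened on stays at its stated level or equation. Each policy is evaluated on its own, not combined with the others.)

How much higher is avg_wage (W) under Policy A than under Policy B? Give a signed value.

98

Policy A (H + 25, G − 11):
  G = 82 − 11 = 71
  H = 71 + 25 = 96
  W = 9 − 2·71 − 2·96 = -325
Policy B (H + 58, G := 87):
  G = 87
  H = 71 + 58 = 129
  W = 9 − 2·87 − 2·129 = -423
W: -325 − (-423) = 98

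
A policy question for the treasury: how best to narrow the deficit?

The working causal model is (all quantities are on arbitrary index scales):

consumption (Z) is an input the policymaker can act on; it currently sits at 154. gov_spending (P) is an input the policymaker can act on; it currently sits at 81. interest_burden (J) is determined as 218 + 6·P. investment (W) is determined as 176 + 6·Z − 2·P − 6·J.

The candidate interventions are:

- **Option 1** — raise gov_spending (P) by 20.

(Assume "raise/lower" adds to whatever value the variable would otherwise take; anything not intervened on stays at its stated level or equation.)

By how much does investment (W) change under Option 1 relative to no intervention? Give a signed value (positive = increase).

-760

Baseline:
  Z = 154
  P = 81
  J = 218 + 6·81 = 704
  W = 176 + 6·154 − 2·81 − 6·704 = -3286
Option 1 (P + 20):
  Z = 154
  P = 81 + 20 = 101
  J = 218 + 6·101 = 824
  W = 176 + 6·154 − 2·101 − 6·824 = -4046
Change in W: -4046 − (-3286) = -760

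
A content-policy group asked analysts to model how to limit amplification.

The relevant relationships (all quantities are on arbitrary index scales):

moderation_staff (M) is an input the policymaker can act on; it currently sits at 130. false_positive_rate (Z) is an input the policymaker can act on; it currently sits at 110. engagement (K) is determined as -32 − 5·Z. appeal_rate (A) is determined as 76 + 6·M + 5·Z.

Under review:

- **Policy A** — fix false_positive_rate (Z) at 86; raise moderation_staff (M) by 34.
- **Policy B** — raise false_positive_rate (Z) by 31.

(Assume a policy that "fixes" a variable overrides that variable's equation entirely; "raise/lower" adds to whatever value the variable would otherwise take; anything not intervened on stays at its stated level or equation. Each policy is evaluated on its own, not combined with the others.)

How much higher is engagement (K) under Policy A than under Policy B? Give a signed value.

275

Policy A (Z := 86, M + 34):
  Z = 86
  K = -32 − 5·86 = -462
Policy B (Z + 31):
  Z = 110 + 31 = 141
  K = -32 − 5·141 = -737
K: -462 − (-737) = 275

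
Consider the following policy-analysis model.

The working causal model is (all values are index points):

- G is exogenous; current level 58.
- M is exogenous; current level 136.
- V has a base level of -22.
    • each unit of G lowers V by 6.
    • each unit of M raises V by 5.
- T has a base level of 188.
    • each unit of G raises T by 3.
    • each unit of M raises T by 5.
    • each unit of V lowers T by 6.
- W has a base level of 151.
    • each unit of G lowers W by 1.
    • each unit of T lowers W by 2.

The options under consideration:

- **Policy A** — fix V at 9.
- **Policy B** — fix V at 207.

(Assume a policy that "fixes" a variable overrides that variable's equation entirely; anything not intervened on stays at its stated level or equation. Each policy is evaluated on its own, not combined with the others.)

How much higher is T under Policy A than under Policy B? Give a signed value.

1188

Policy A (V := 9):
  G = 58
  M = 136
  V = 9
  T = 188 + 3·58 + 5·136 − 6·9 = 988
Policy B (V := 207):
  G = 58
  M = 136
  V = 207
  T = 188 + 3·58 + 5·136 − 6·207 = -200
T: 988 − (-200) = 1188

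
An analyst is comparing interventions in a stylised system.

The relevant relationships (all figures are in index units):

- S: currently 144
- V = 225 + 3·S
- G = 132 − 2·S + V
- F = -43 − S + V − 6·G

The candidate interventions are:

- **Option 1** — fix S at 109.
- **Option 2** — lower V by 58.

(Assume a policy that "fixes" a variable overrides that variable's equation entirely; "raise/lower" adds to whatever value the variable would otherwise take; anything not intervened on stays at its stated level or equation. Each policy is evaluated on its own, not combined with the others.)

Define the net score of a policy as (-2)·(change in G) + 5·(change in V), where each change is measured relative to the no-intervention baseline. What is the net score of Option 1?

Baseline:
  S = 144
  V = 225 + 3·144 = 657
  G = 132 − 2·144 + 657 = 501
Option 1 (S := 109):
  S = 109
  V = 225 + 3·109 = 552
  G = 132 − 2·109 + 552 = 466
ΔG = 466 − 501 = -35; ΔV = 552 − 657 = -105
Score = (-2)·(-35) + 5·(-105) = -455

-455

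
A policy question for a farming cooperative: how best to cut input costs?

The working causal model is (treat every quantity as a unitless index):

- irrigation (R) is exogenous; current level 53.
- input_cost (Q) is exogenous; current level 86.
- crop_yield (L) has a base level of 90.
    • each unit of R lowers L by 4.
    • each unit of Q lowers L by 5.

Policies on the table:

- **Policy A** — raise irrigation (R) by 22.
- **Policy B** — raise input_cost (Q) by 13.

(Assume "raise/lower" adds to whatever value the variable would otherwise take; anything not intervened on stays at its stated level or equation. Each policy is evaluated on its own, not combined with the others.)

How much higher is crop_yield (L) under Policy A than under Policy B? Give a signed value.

Policy A (R + 22):
  R = 53 + 22 = 75
  Q = 86
  L = 90 − 4·75 − 5·86 = -640
Policy B (Q + 13):
  R = 53
  Q = 86 + 13 = 99
  L = 90 − 4·53 − 5·99 = -617
L: -640 − (-617) = -23

-23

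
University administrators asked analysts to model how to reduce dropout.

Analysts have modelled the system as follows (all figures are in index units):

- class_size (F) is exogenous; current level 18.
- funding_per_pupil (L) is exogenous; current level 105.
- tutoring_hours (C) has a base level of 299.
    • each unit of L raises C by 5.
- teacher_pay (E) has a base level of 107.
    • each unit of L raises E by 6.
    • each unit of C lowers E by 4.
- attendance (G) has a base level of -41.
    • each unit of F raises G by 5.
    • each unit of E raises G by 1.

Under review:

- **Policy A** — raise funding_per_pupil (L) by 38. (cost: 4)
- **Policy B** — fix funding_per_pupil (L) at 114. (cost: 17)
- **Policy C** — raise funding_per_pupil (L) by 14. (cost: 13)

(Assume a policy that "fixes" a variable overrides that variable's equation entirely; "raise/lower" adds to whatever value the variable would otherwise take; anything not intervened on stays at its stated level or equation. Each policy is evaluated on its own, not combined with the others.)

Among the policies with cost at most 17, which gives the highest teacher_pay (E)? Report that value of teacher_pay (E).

Policy A (L + 38):
  L = 105 + 38 = 143
  C = 299 + 5·143 = 1014
  E = 107 + 6·143 − 4·1014 = -3091
Policy B (L := 114):
  L = 114
  C = 299 + 5·114 = 869
  E = 107 + 6·114 − 4·869 = -2685
Policy C (L + 14):
  L = 105 + 14 = 119
  C = 299 + 5·119 = 894
  E = 107 + 6·119 − 4·894 = -2755
Comparing — Policy A: E=-3091, Policy B: E=-2685, Policy C: E=-2755. Highest is -2685 (Policy B).

-2685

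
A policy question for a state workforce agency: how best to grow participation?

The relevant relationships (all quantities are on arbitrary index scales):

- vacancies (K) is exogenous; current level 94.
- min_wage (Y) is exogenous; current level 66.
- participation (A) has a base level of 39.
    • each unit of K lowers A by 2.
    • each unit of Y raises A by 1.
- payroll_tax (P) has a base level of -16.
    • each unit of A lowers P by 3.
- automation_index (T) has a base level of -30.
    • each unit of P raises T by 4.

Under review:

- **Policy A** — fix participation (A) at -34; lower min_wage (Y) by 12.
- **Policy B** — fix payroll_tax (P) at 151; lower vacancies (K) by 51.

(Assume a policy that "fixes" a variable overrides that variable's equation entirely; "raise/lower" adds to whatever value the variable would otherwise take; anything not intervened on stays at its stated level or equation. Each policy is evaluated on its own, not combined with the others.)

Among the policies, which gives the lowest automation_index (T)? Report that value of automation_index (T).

314

Policy A (A := -34, Y − 12):
  K = 94
  Y = 66 − 12 = 54
  A = -34
  P = -16 − 3·(-34) = 86
  T = -30 + 4·86 = 314
Policy B (P := 151, K − 51):
  K = 94 − 51 = 43
  Y = 66
  A = 39 − 2·43 + 66 = 19
  P = 151
  T = -30 + 4·151 = 574
Comparing — Policy A: T=314, Policy B: T=574. Lowest is 314 (Policy A).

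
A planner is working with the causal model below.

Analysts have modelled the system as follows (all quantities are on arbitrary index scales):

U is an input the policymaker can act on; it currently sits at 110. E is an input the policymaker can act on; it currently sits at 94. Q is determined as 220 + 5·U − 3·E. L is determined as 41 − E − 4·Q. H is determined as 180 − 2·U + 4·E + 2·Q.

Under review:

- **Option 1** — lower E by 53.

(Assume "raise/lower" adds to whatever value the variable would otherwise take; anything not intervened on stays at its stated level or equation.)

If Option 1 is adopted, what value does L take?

-2588

Option 1 (E − 53):
  U = 110
  E = 94 − 53 = 41
  Q = 220 + 5·110 − 3·41 = 647
  L = 41 − 41 − 4·647 = -2588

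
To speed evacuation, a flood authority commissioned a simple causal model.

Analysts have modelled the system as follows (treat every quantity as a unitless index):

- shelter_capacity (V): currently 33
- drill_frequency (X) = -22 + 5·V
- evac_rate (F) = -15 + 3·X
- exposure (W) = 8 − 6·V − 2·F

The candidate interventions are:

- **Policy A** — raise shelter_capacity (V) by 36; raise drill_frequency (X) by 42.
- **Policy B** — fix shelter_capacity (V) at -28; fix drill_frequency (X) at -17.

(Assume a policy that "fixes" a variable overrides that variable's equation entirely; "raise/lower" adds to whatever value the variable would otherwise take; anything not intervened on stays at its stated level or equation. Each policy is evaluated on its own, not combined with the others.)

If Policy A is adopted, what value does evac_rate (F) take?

1080

Policy A (V + 36, X + 42):
  V = 33 + 36 = 69
  X = -22 + 5·69 (+42 from intervention) = 365
  F = -15 + 3·365 = 1080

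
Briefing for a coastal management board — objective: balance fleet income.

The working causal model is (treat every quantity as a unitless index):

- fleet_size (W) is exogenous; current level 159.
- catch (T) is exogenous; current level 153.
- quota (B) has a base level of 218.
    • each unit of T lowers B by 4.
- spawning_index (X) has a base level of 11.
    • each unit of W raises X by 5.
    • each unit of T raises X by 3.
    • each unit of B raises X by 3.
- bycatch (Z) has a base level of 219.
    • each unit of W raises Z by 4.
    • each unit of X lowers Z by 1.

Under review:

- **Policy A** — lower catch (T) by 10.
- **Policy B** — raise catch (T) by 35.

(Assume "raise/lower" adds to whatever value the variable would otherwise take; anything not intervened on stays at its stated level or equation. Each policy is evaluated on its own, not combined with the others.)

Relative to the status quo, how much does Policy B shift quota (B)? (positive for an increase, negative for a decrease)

-140

Baseline:
  T = 153
  B = 218 − 4·153 = -394
Policy B (T + 35):
  T = 153 + 35 = 188
  B = 218 − 4·188 = -534
Change in B: -534 − (-394) = -140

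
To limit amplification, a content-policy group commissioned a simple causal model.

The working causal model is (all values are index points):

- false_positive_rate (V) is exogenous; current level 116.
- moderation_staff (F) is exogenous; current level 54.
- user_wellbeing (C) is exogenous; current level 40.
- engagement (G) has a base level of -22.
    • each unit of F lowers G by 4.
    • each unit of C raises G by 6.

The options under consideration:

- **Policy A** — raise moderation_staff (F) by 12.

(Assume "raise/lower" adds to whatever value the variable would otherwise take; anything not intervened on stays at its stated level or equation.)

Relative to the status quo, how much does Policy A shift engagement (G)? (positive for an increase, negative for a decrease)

-48

Baseline:
  F = 54
  C = 40
  G = -22 − 4·54 + 6·40 = 2
Policy A (F + 12):
  F = 54 + 12 = 66
  C = 40
  G = -22 − 4·66 + 6·40 = -46
Change in G: -46 − 2 = -48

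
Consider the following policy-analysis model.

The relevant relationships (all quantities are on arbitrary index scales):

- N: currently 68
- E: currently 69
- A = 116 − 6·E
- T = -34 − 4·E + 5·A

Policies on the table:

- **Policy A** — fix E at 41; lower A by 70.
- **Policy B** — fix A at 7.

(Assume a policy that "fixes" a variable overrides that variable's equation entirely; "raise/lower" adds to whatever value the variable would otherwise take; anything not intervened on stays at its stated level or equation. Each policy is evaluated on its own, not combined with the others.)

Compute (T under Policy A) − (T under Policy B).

-923

Policy A (E := 41, A − 70):
  E = 41
  A = 116 − 6·41 (−70 from intervention) = -200
  T = -34 − 4·41 + 5·(-200) = -1198
Policy B (A := 7):
  E = 69
  A = 7
  T = -34 − 4·69 + 5·7 = -275
T: -1198 − (-275) = -923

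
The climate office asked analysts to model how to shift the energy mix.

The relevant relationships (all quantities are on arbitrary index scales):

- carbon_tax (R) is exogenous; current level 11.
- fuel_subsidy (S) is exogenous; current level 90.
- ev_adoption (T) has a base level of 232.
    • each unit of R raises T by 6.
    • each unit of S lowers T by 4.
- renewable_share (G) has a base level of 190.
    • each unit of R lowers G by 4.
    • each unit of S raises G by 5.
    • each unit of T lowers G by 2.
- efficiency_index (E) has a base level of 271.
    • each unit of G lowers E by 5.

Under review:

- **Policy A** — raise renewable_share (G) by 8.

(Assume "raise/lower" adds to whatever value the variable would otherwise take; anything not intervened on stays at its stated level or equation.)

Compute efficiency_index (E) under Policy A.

Policy A (G + 8):
  R = 11
  S = 90
  T = 232 + 6·11 − 4·90 = -62
  G = 190 − 4·11 + 5·90 − 2·(-62) (+8 from intervention) = 728
  E = 271 − 5·728 = -3369

-3369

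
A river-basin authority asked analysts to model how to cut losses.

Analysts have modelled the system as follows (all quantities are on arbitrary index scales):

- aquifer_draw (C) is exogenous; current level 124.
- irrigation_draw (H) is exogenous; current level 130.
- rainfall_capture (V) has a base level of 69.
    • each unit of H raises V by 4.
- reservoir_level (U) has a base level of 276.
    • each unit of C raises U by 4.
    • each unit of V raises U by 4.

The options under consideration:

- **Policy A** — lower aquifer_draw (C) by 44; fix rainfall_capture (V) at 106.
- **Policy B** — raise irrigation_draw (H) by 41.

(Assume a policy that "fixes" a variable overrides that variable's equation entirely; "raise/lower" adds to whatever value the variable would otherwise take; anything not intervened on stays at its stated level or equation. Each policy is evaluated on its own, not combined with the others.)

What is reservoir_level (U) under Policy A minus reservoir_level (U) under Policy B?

Policy A (C − 44, V := 106):
  C = 124 − 44 = 80
  H = 130
  V = 106
  U = 276 + 4·80 + 4·106 = 1020
Policy B (H + 41):
  C = 124
  H = 130 + 41 = 171
  V = 69 + 4·171 = 753
  U = 276 + 4·124 + 4·753 = 3784
U: 1020 − 3784 = -2764

-2764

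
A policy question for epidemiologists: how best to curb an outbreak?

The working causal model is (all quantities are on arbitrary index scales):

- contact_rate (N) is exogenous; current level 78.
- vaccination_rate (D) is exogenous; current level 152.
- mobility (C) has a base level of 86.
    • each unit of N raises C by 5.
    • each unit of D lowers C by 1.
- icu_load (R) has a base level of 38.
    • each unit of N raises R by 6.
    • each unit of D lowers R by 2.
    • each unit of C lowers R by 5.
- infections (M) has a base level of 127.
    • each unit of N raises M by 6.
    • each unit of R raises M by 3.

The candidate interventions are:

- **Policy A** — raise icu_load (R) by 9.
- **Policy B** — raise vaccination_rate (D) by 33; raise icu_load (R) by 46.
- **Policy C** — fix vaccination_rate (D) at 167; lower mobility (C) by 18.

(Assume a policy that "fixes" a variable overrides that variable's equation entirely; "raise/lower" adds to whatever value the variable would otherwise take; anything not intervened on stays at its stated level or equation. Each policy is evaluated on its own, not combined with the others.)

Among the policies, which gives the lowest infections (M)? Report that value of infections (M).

Policy A (R + 9):
  N = 78
  D = 152
  C = 86 + 5·78 − 152 = 324
  R = 38 + 6·78 − 2·152 − 5·324 (+9 from intervention) = -1409
  M = 127 + 6·78 + 3·(-1409) = -3632
Policy B (D + 33, R + 46):
  N = 78
  D = 152 + 33 = 185
  C = 86 + 5·78 − 185 = 291
  R = 38 + 6·78 − 2·185 − 5·291 (+46 from intervention) = -1273
  M = 127 + 6·78 + 3·(-1273) = -3224
Policy C (D := 167, C − 18):
  N = 78
  D = 167
  C = 86 + 5·78 − 167 (−18 from intervention) = 291
  R = 38 + 6·78 − 2·167 − 5·291 = -1283
  M = 127 + 6·78 + 3·(-1283) = -3254
Comparing — Policy A: M=-3632, Policy B: M=-3224, Policy C: M=-3254. Lowest is -3632 (Policy A).

-3632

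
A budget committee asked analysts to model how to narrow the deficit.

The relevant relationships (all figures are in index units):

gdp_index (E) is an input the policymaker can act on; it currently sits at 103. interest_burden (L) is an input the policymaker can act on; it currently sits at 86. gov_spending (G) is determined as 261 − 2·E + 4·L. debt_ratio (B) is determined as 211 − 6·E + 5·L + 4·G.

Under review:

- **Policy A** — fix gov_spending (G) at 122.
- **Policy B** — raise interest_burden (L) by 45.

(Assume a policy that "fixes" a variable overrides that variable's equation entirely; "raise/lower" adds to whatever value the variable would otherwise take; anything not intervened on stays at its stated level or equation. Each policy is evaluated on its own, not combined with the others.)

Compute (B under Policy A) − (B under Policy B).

Policy A (G := 122):
  E = 103
  L = 86
  G = 122
  B = 211 − 6·103 + 5·86 + 4·122 = 511
Policy B (L + 45):
  E = 103
  L = 86 + 45 = 131
  G = 261 − 2·103 + 4·131 = 579
  B = 211 − 6·103 + 5·131 + 4·579 = 2564
B: 511 − 2564 = -2053

-2053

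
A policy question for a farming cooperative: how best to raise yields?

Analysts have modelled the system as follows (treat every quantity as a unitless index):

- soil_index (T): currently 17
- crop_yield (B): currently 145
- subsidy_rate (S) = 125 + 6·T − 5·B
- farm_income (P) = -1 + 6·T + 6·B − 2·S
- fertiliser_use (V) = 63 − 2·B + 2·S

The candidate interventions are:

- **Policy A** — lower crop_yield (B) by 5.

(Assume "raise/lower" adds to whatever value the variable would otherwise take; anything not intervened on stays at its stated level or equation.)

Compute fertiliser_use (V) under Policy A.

-1163

Policy A (B − 5):
  T = 17
  B = 145 − 5 = 140
  S = 125 + 6·17 − 5·140 = -473
  V = 63 − 2·140 + 2·(-473) = -1163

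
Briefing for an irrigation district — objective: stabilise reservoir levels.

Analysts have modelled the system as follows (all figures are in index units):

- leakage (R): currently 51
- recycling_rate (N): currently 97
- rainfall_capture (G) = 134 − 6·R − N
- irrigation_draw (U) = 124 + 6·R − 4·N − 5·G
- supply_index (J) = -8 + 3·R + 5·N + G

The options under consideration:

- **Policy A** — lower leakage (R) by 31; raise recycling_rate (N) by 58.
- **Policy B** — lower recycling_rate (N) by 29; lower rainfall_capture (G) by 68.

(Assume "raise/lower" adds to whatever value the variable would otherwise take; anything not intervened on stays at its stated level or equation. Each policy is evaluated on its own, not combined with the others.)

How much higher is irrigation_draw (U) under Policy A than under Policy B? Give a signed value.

Policy A (R − 31, N + 58):
  R = 51 − 31 = 20
  N = 97 + 58 = 155
  G = 134 − 6·20 − 155 = -141
  U = 124 + 6·20 − 4·155 − 5·(-141) = 329
Policy B (N − 29, G − 68):
  R = 51
  N = 97 − 29 = 68
  G = 134 − 6·51 − 68 (−68 from intervention) = -308
  U = 124 + 6·51 − 4·68 − 5·(-308) = 1698
U: 329 − 1698 = -1369

-1369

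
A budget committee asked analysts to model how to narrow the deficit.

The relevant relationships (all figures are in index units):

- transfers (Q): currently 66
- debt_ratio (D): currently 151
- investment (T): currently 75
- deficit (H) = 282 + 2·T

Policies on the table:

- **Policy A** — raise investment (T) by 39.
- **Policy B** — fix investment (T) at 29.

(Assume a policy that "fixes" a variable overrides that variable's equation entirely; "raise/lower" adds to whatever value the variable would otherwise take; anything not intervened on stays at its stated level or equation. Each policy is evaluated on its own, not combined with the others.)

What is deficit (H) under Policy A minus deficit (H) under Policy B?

170

Policy A (T + 39):
  T = 75 + 39 = 114
  H = 282 + 2·114 = 510
Policy B (T := 29):
  T = 29
  H = 282 + 2·29 = 340
H: 510 − 340 = 170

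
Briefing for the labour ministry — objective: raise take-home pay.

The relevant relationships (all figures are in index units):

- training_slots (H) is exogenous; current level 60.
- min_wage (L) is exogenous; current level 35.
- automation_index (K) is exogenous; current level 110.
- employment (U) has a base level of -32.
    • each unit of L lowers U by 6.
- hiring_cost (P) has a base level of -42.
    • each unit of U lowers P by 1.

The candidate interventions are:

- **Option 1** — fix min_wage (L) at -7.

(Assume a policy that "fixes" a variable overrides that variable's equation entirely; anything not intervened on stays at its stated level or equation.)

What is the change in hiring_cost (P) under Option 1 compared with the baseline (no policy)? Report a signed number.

Baseline:
  L = 35
  U = -32 − 6·35 = -242
  P = -42 − (-242) = 200
Option 1 (L := -7):
  L = -7
  U = -32 − 6·(-7) = 10
  P = -42 − 10 = -52
Change in P: -52 − 200 = -252

-252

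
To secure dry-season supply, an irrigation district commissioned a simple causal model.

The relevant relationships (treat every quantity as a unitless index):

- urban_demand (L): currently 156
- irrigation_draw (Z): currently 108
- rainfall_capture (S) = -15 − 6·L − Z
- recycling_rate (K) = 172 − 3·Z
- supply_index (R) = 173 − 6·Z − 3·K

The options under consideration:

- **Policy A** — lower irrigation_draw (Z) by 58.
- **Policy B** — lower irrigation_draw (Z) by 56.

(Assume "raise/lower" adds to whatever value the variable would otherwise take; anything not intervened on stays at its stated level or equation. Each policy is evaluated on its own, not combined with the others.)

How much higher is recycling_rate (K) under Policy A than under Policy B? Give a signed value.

6

Policy A (Z − 58):
  Z = 108 − 58 = 50
  K = 172 − 3·50 = 22
Policy B (Z − 56):
  Z = 108 − 56 = 52
  K = 172 − 3·52 = 16
K: 22 − 16 = 6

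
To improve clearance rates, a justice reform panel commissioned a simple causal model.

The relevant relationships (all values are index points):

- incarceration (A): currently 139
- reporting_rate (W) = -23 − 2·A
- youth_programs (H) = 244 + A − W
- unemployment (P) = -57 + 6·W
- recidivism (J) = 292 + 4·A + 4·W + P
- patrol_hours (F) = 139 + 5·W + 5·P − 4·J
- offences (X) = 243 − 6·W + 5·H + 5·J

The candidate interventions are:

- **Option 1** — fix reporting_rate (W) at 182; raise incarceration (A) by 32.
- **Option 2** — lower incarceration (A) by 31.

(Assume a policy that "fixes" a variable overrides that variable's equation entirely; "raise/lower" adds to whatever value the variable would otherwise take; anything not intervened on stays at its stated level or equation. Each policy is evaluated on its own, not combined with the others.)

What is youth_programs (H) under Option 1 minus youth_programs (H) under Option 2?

-358

Option 1 (W := 182, A + 32):
  A = 139 + 32 = 171
  W = 182
  H = 244 + 171 − 182 = 233
Option 2 (A − 31):
  A = 139 − 31 = 108
  W = -23 − 2·108 = -239
  H = 244 + 108 − (-239) = 591
H: 233 − 591 = -358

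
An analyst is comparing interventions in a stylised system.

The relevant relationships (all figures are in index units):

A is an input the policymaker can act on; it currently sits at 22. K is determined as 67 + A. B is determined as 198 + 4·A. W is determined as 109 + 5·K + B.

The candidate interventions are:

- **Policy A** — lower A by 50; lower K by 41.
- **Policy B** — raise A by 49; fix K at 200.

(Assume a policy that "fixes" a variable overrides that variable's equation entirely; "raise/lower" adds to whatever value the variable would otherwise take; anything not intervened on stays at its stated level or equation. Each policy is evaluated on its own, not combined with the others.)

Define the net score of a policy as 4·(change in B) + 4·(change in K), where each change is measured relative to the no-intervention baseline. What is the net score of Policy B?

Baseline:
  A = 22
  K = 67 + 22 = 89
  B = 198 + 4·22 = 286
Policy B (A + 49, K := 200):
  A = 22 + 49 = 71
  K = 200
  B = 198 + 4·71 = 482
ΔB = 482 − 286 = 196; ΔK = 200 − 89 = 111
Score = 4·196 + 4·111 = 1228

1228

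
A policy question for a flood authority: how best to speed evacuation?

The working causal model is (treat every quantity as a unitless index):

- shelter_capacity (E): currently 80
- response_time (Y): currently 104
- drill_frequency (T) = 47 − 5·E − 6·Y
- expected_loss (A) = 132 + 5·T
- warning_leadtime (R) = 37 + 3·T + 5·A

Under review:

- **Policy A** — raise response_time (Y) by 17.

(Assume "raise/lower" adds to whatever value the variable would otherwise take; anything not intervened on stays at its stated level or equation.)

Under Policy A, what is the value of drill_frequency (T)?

-1079

Policy A (Y + 17):
  E = 80
  Y = 104 + 17 = 121
  T = 47 − 5·80 − 6·121 = -1079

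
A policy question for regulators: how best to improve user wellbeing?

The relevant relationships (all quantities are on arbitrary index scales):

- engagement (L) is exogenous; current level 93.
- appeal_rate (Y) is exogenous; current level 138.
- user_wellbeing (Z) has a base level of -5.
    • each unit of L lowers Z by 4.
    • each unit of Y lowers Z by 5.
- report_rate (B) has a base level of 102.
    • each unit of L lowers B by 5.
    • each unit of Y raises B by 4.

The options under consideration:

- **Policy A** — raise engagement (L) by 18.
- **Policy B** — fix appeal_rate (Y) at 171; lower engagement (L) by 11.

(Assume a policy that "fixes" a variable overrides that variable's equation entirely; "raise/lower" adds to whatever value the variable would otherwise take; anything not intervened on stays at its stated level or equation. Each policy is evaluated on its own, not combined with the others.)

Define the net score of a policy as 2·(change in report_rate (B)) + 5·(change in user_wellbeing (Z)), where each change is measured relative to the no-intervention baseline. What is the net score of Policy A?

Baseline:
  L = 93
  Y = 138
  Z = -5 − 4·93 − 5·138 = -1067
  B = 102 − 5·93 + 4·138 = 189
Policy A (L + 18):
  L = 93 + 18 = 111
  Y = 138
  Z = -5 − 4·111 − 5·138 = -1139
  B = 102 − 5·111 + 4·138 = 99
ΔB = 99 − 189 = -90; ΔZ = -1139 − (-1067) = -72
Score = 2·(-90) + 5·(-72) = -540

-540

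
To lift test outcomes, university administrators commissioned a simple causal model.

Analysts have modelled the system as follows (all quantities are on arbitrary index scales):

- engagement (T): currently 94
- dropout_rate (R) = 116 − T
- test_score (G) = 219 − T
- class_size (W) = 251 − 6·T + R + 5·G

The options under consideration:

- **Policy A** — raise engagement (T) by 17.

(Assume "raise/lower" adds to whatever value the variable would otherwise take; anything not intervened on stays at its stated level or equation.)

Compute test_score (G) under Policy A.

Policy A (T + 17):
  T = 94 + 17 = 111
  G = 219 − 111 = 108

108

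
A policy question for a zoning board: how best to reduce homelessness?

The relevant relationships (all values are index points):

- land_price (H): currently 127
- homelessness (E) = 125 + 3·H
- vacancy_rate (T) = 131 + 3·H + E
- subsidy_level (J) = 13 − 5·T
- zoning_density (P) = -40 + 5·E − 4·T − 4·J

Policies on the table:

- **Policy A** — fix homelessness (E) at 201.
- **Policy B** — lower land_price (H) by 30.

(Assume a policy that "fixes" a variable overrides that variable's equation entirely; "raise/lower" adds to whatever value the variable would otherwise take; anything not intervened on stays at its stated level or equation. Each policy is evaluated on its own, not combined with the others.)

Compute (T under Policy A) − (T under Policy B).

Policy A (E := 201):
  H = 127
  E = 201
  T = 131 + 3·127 + 201 = 713
Policy B (H − 30):
  H = 127 − 30 = 97
  E = 125 + 3·97 = 416
  T = 131 + 3·97 + 416 = 838
T: 713 − 838 = -125

-125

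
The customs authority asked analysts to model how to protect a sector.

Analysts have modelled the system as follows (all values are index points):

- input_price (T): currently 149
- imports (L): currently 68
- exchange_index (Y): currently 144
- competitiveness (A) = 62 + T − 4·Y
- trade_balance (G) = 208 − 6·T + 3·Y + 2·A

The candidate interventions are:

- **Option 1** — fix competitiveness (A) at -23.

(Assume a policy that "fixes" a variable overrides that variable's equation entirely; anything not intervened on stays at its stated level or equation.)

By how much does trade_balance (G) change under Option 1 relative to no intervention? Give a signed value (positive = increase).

Baseline:
  T = 149
  Y = 144
  A = 62 + 149 − 4·144 = -365
  G = 208 − 6·149 + 3·144 + 2·(-365) = -984
Option 1 (A := -23):
  T = 149
  Y = 144
  A = -23
  G = 208 − 6·149 + 3·144 + 2·(-23) = -300
Change in G: -300 − (-984) = 684

684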